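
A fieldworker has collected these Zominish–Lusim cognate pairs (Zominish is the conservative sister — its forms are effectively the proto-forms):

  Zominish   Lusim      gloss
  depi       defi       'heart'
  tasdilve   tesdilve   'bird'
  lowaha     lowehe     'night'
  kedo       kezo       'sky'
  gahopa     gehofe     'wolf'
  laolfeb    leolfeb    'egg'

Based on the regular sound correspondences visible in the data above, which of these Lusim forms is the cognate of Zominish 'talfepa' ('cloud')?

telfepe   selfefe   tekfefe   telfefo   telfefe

telfefe

tasdilve ~ tesdilve, lowaha ~ lowehe — Zominish a corresponds to Lusim e after a consonant, before a consonant other than r, m, n, p, b, f, v.
gahopa ~ gehofe — Zominish p corresponds to Lusim f between vowels (before a back vowel).
lowaha ~ lowehe, gahopa ~ gehofe — Zominish a corresponds to Lusim e word-finally.
Applying these to Zominish 'talfepa':
  talfepa → telfepa   (a→e after a consonant, before a consonant other than r, m, n, p, b, f, v)
  telfepa → telfefa   (p→f between vowels (before a back vowel))
  telfefa → telfefe   (a→e word-finally)
So the Lusim cognate is 'telfefe'.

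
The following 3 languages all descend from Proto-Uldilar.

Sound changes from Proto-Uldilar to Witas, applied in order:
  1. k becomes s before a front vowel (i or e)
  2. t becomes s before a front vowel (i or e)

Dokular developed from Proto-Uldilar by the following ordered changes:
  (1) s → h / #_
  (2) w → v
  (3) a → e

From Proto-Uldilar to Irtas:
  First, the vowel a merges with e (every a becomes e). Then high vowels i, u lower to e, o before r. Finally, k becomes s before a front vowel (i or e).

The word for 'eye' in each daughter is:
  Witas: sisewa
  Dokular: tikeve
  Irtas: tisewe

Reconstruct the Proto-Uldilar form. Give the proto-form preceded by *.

Position 5: Witas has w, Dokular has v, Irtas has w. Witas preserves w here (none of its changes turn any other segment into w), so the proto-segment is *w.
Position 6: Witas has a, Dokular has e, Irtas has e. Witas preserves a here (none of its changes turn any other segment into a), so the proto-segment is *a.
Verify the candidate proto-form against each daughter:
Witas: *tikewa
  tikewa → tisewa   [palatalisation]
  tisewa → sisewa   [palatalisation]
  giving Witas sisewa.
Dokular: *tikewa
  tikewa (rule 1 does not apply)
  tikewa → tikeva   [unconditioned shift]
  tikeva → tikeve   [vowel merger]
  giving Dokular tikeve.
Irtas: *tikewa > tikewe > tisewe  (by vowel merger, palatalisation)
*tikewa is the unique common source.

*tikewa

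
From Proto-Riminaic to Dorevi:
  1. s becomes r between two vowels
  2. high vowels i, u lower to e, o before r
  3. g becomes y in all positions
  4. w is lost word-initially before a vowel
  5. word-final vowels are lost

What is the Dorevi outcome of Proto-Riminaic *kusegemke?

koreyemk

Dorevi: *kusegemke > kuregemke > koregemke > koreyemke > koreyemk  (by rhotacism, pre-rhotic lowering, unconditioned shift, apocope)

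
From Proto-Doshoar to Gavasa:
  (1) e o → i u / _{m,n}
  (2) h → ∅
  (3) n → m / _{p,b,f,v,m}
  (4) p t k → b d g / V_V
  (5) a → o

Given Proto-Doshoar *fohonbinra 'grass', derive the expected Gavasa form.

foumbinro

Gavasa: *fohonbinra > fohunbinra > founbinra > foumbinra > foumbinro  (by pre-nasal raising, h-loss, nasal place assimilation, vowel merger)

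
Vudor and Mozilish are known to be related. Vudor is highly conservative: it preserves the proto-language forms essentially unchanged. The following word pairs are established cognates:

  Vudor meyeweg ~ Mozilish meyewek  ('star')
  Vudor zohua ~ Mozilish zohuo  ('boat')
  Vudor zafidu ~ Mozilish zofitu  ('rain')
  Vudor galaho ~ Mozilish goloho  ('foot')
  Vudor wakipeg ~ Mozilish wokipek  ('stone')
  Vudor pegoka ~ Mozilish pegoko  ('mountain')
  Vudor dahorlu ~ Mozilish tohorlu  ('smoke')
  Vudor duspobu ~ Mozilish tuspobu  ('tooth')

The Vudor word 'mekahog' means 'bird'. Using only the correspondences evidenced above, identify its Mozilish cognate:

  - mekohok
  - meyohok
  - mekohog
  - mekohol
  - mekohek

galaho ~ goloho, wakipeg ~ wokipek — Vudor a corresponds to Mozilish o after a consonant, before a consonant other than r, m, n, p, b, f, v.
meyeweg ~ meyewek, wakipeg ~ wokipek — Vudor g corresponds to Mozilish k word-finally.
Applying these to Vudor 'mekahog':
  mekahog → mekohog   (a→o after a consonant, before a consonant other than r, m, n, p, b, f, v)
  mekohog → mekohok   (g→k word-finally)
So the Mozilish cognate is 'mekohok'.

mekohok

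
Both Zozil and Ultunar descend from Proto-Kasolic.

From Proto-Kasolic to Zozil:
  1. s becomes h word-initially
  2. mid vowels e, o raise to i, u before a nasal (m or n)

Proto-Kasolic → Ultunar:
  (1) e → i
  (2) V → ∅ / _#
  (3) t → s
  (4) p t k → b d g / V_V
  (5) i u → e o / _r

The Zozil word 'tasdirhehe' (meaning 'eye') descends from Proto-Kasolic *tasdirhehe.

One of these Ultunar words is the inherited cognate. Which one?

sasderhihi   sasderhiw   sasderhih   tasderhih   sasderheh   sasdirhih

sasderhih

Ultunar: *tasdirhehe
  tasdirhehe → tasdirhihi   [vowel merger]
  tasdirhihi → tasdirhih   [apocope]
  tasdirhih → sasdirhih   [unconditioned shift]
  sasdirhih (rule 4 does not apply)
  sasdirhih → sasderhih   [pre-rhotic lowering]
  giving Ultunar sasderhih.
The other candidates each miss or misapply at least one Ultunar change.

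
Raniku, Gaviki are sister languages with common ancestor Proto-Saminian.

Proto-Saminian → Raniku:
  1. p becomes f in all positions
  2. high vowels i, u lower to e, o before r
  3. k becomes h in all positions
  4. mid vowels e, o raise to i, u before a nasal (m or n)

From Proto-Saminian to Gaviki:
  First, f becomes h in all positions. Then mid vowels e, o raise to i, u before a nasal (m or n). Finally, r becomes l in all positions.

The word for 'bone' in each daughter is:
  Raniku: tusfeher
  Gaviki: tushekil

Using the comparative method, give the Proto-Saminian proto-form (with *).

*tusfekir

Position 6: Raniku has h, Gaviki has k. Gaviki preserves k here (none of its changes turn any other segment into k), so the proto-segment is *k.
Position 7: Raniku has e, Gaviki has i. Taking the neighbouring segments as reconstructed: Raniku e could go back to *e or *i; Gaviki i can only go back to *i — the one source consistent with every daughter is *i.
Verify the candidate proto-form against each daughter:
Raniku: *tusfekir > tusfeker > tusfeher  (by pre-rhotic lowering, unconditioned shift)
Gaviki: start from *tusfekir.
  rule 1 (unconditioned shift): tusfekir → tushekir
  rule 2: no change — tushekir
  rule 3 (unconditioned shift): tushekir → tushekil
  ⇒ Gaviki tushekil
Only *tusfekir yields all of Raniku tusfeher, Gaviki tushekil.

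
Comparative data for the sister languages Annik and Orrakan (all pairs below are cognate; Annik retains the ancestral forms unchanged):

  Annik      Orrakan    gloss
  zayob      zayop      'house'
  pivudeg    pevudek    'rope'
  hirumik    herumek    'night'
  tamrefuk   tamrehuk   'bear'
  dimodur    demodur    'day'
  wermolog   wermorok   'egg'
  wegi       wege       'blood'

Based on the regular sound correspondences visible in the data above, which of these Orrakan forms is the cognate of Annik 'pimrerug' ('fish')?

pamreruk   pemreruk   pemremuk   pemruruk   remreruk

dimodur ~ demodur — Annik i corresponds to Orrakan e after a consonant, before a nasal.
pivudeg ~ pevudek, wermolog ~ wermorok — Annik g corresponds to Orrakan k word-finally.
Applying these to Annik 'pimrerug':
  pimrerug → pemrerug   (i→e after a consonant, before a nasal)
  pemrerug → pemreruk   (g→k word-finally)
So the Orrakan cognate is 'pemreruk'.

pemreruk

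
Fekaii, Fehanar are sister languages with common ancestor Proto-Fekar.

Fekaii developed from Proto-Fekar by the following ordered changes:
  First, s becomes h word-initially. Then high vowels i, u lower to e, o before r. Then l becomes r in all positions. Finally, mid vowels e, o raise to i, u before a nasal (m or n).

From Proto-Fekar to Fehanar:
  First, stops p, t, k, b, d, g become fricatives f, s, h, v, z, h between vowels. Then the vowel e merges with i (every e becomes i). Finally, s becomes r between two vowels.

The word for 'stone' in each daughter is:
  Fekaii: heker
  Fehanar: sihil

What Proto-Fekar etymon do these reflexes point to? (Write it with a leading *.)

Position 5: Fekaii has r, Fehanar has l. Fehanar preserves l here (none of its changes turn any other segment into l), so the proto-segment is *l.
Position 1: Fekaii has h, Fehanar has s. Taking the neighbouring segments as reconstructed: Fekaii h could go back to *s or *h; Fehanar s can only go back to *s — the one source consistent with every daughter is *s.
Continuing position by position gives *sekel; check it forward:
Fekaii: *sekel
  sekel → hekel   [debuccalisation]
  hekel (rule 2 does not apply)
  hekel → heker   [unconditioned shift]
  heker (rule 4 does not apply)
  giving Fekaii heker.
Fehanar: *sekel
  sekel → sehel   [intervocalic lenition]
  sehel → sihil   [vowel merger]
  sihil (rule 3 does not apply)
  giving Fehanar sihil.
Only *sekel yields all of Fekaii heker, Fehanar sihil.

*sekel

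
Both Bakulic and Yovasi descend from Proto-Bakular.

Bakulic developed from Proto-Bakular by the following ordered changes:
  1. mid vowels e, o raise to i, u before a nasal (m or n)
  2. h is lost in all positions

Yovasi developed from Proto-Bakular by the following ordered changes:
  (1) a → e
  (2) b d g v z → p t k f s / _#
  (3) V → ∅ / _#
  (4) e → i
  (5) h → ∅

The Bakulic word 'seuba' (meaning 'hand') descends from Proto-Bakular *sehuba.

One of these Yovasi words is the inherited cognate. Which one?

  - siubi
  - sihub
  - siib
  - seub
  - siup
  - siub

Yovasi: *sehuba
  sehuba → sehube   [vowel merger]
  sehube (rule 2 does not apply)
  sehube → sehub   [apocope]
  sehub → sihub   [vowel merger]
  sihub → siub   [h-loss]
  giving Yovasi siub.
Among the options, 'siub' alone shows every Yovasi change applied in order.

siub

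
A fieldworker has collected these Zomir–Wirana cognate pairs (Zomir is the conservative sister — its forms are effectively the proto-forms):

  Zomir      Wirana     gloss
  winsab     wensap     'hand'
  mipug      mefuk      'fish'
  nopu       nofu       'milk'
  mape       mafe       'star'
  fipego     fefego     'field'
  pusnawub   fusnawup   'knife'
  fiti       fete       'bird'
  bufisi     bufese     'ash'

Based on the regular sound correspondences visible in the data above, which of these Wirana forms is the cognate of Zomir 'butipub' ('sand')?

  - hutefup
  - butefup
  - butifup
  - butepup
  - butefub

butefup

mipug ~ mefuk, fipego ~ fefego — Zomir i corresponds to Wirana e after a consonant, before a labial obstruent.
mipug ~ mefuk, nopu ~ nofu — Zomir p corresponds to Wirana f between vowels (before a back vowel).
winsab ~ wensap, pusnawub ~ fusnawup — Zomir b corresponds to Wirana p word-finally.
Applying these to Zomir 'butipub':
  butipub → butepub   (i→e after a consonant, before a labial obstruent)
  butepub → butefub   (p→f between vowels (before a back vowel))
  butefub → butefup   (b→p word-finally)
So the Wirana cognate is 'butefup'.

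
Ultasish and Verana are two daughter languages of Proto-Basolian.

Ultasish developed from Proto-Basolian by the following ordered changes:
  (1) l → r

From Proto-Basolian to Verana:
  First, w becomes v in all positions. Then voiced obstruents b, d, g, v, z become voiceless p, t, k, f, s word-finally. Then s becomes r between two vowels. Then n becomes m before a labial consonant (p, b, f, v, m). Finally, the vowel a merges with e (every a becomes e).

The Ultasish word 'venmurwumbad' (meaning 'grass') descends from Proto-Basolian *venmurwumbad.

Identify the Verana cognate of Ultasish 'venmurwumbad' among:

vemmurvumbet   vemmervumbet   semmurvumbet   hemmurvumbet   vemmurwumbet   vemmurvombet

Verana: *venmurwumbad
  venmurwumbad → venmurvumbad   [unconditioned shift]
  venmurvumbad → venmurvumbat   [final devoicing]
  venmurvumbat (rule 3 does not apply)
  venmurvumbat → vemmurvumbat   [nasal place assimilation]
  vemmurvumbat → vemmurvumbet   [vowel merger]
  giving Verana vemmurvumbet.

vemmurvumbet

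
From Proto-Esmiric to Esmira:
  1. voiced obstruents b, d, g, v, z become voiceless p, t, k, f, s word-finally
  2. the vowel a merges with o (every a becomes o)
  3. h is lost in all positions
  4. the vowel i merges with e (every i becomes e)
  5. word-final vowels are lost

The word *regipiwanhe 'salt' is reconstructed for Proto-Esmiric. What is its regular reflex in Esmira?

regepewon

Esmira: *regipiwanhe > regipiwonhe > regipiwone > regepewone > regepewon  (by vowel merger, h-loss, vowel merger, apocope)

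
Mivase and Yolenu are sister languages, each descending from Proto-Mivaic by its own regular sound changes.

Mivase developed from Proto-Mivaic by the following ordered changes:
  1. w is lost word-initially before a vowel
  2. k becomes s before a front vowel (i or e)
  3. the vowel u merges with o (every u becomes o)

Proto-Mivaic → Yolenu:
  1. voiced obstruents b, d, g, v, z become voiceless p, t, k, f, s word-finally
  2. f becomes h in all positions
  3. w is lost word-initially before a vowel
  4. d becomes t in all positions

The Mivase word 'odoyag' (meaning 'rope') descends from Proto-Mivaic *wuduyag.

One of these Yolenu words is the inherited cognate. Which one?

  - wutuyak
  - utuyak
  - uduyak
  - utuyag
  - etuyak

Yolenu: *wuduyag
  wuduyag → wuduyak   [final devoicing]
  wuduyak (rule 2 does not apply)
  wuduyak → uduyak   [glide loss]
  uduyak → utuyak   [unconditioned shift]
  giving Yolenu utuyak.
Only 'utuyak' matches the regular Yolenu development of *wuduyag.

utuyak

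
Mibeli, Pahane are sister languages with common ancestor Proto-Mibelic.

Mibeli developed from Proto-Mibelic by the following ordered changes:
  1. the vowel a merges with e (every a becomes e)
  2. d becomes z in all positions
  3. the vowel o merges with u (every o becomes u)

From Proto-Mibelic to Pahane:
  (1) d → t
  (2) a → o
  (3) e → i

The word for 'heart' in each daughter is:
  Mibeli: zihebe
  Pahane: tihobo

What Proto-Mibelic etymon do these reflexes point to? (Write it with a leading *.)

Position 6: Mibeli has e, Pahane has o. Taking the neighbouring segments as reconstructed: Mibeli e could go back to *a or *e; Pahane o could go back to *a or *o — the one source consistent with every daughter is *a.
Position 4: Mibeli has e, Pahane has o. Taking the neighbouring segments as reconstructed: Mibeli e could go back to *a or *e; Pahane o could go back to *a or *o — the one source consistent with every daughter is *a.
Continuing position by position gives *dihaba; check it forward:
Mibeli: *dihaba
  dihaba → dihebe   [vowel merger]
  dihebe → zihebe   [unconditioned shift]
  zihebe (rule 3 does not apply)
  giving Mibeli zihebe.
Pahane: start from *dihaba.
  rule 1 (unconditioned shift): dihaba → tihaba
  rule 2 (vowel merger): tihaba → tihobo
  rule 3: no change — tihobo
  ⇒ Pahane tihobo
*dihaba is the unique common source.

*dihaba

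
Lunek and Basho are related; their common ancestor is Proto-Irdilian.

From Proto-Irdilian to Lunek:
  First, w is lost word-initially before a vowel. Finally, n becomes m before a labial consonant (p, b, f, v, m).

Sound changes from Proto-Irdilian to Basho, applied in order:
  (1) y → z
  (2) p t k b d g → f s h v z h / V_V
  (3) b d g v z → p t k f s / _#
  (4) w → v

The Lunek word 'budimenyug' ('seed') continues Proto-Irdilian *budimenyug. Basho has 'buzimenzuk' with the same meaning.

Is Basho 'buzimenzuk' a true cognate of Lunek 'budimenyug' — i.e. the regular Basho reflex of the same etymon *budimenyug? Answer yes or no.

yes

Derive the expected Basho reflex of *budimenyug:
Basho: *budimenyug > budimenzug > buzimenzug > buzimenzuk  (by unconditioned shift, intervocalic lenition, final devoicing)
Basho 'buzimenzuk' matches the regular reflex exactly, so the pair is cognate.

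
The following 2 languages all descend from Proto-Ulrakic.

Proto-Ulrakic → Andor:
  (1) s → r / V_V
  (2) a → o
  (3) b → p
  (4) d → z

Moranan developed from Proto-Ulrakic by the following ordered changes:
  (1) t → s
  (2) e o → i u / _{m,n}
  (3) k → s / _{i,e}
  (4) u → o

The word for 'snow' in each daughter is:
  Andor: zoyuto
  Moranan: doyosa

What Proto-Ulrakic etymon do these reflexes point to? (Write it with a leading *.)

*doyuta

Position 1: Andor has z, Moranan has d. Moranan preserves d here (none of its changes turn any other segment into d), so the proto-segment is *d.
Position 5: Andor has t, Moranan has s. Andor preserves t here (none of its changes turn any other segment into t), so the proto-segment is *t.
Position 4: Andor has u, Moranan has o. Andor preserves u here (none of its changes turn any other segment into u), so the proto-segment is *u.
Continuing position by position gives *doyuta; check it forward:
Andor: *doyuta > doyuto > zoyuto  (by vowel merger, unconditioned shift)
Moranan: *doyuta
  doyuta → doyusa   [unconditioned shift]
  doyusa (rule 2 does not apply)
  doyusa (rule 3 does not apply)
  doyusa → doyosa   [vowel merger]
  giving Moranan doyosa.
No other proto-form is consistent with every reflex, so the reconstruction is *doyuta.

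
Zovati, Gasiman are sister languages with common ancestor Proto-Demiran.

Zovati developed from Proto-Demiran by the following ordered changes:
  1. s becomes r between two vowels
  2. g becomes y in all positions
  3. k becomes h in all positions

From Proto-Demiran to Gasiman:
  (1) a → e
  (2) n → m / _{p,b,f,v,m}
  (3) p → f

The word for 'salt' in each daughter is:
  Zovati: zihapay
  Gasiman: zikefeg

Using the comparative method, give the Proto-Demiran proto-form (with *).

*zikapag

Position 5: Zovati has p, Gasiman has f. Zovati preserves p here (none of its changes turn any other segment into p), so the proto-segment is *p.
Position 4: Zovati has a, Gasiman has e. Zovati preserves a here (none of its changes turn any other segment into a), so the proto-segment is *a.
Continuing position by position gives *zikapag; check it forward:
Zovati: *zikapag > zikapay > zihapay  (by unconditioned shift, unconditioned shift)
Gasiman: *zikapag
  zikapag → zikepeg   [vowel merger]
  zikepeg (rule 2 does not apply)
  zikepeg → zikefeg   [unconditioned shift]
  giving Gasiman zikefeg.
*zikapag is the unique common source.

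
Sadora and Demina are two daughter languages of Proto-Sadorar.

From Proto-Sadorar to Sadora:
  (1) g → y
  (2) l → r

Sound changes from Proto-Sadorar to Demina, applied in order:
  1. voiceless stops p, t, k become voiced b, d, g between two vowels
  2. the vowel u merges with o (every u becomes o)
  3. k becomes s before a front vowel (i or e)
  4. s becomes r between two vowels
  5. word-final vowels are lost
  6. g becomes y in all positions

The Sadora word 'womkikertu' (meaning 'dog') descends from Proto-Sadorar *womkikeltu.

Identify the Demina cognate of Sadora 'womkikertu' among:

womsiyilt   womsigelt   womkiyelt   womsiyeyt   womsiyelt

womsiyelt

Demina: *womkikeltu
  womkikeltu → womkigeltu   [intervocalic voicing]
  womkigeltu → womkigelto   [vowel merger]
  womkigelto → womsigelto   [palatalisation]
  womsigelto (rule 4 does not apply)
  womsigelto → womsigelt   [apocope]
  womsigelt → womsiyelt   [unconditioned shift]
  giving Demina womsiyelt.
Among the options, 'womsiyelt' alone shows every Demina change applied in order.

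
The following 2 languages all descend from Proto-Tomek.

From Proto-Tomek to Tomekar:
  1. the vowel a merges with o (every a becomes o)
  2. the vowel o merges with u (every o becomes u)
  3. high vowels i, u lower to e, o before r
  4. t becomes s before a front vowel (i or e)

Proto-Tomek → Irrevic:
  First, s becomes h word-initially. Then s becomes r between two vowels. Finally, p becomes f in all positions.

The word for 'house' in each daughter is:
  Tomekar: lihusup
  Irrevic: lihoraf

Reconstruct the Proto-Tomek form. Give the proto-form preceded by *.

*lihosap

Position 5: Tomekar has s, Irrevic has r. Taking the neighbouring segments as reconstructed: Tomekar s can only go back to *s; Irrevic r could go back to *s or *r — the one source consistent with every daughter is *s.
Position 7: Tomekar has p, Irrevic has f. Tomekar preserves p here (none of its changes turn any other segment into p), so the proto-segment is *p.
Position 6: Tomekar has u, Irrevic has a. Irrevic preserves a here (none of its changes turn any other segment into a), so the proto-segment is *a.
Verify the candidate proto-form against each daughter:
Tomekar: start from *lihosap.
  rule 1 (vowel merger): lihosap → lihosop
  rule 2 (vowel merger): lihosop → lihusup
  rule 3: no change — lihusup
  rule 4: no change — lihusup
  ⇒ Tomekar lihusup
Irrevic: *lihosap
  lihosap (rule 1 does not apply)
  lihosap → lihorap   [rhotacism]
  lihorap → lihoraf   [unconditioned shift]
  giving Irrevic lihoraf.
*lihosap is the unique common source.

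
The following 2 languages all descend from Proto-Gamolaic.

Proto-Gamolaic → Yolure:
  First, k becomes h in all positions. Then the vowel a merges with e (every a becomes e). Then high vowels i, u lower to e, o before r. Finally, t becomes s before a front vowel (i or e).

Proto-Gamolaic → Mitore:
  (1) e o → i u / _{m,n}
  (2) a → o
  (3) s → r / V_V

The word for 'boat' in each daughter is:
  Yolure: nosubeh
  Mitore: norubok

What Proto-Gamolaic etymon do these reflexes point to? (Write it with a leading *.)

*nosubak

Position 6: Yolure has e, Mitore has o. Taking the neighbouring segments as reconstructed: Yolure e could go back to *a or *e; Mitore o could go back to *a or *o — the one source consistent with every daughter is *a.
Position 3: Yolure has s, Mitore has r. Taking the neighbouring segments as reconstructed: Yolure s can only go back to *s; Mitore r could go back to *s or *r — the one source consistent with every daughter is *s.
Continuing position by position gives *nosubak; check it forward:
Yolure: start from *nosubak.
  rule 1 (unconditioned shift): nosubak → nosubah
  rule 2 (vowel merger): nosubah → nosubeh
  rule 3: no change — nosubeh
  rule 4: no change — nosubeh
  ⇒ Yolure nosubeh
Mitore: *nosubak
  nosubak (rule 1 does not apply)
  nosubak → nosubok   [vowel merger]
  nosubok → norubok   [rhotacism]
  giving Mitore norubok.
No other proto-form is consistent with every reflex, so the reconstruction is *nosubak.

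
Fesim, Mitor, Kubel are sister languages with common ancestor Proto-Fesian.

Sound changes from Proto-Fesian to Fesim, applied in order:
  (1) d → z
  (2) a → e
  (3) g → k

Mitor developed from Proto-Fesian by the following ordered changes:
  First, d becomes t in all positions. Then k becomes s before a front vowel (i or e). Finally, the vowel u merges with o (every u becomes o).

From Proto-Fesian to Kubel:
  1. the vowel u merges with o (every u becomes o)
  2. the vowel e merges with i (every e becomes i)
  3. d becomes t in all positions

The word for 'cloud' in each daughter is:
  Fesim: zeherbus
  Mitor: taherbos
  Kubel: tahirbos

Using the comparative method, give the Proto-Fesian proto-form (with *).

Position 2: Fesim has e, Mitor has a, Kubel has a. Mitor preserves a here (none of its changes turn any other segment into a), so the proto-segment is *a.
Position 4: Fesim has e, Mitor has e, Kubel has i. Mitor preserves e here (none of its changes turn any other segment into e), so the proto-segment is *e.
Verify the candidate proto-form against each daughter:
Fesim: *daherbus > zaherbus > zeherbus  (by unconditioned shift, vowel merger)
Mitor: *daherbus > taherbus > taherbos  (by unconditioned shift, vowel merger)
Kubel: *daherbus
  daherbus → daherbos   [vowel merger]
  daherbos → dahirbos   [vowel merger]
  dahirbos → tahirbos   [unconditioned shift]
  giving Kubel tahirbos.
*daherbus is the unique common source.

*daherbus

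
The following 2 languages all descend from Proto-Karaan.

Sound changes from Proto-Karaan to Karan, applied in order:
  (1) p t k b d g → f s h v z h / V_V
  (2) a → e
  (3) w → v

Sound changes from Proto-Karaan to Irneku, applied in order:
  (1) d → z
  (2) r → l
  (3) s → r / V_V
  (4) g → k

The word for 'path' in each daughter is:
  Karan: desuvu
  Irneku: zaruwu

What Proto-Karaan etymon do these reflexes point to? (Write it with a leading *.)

*dasuwu

Position 5: Karan has v, Irneku has w. Irneku preserves w here (none of its changes turn any other segment into w), so the proto-segment is *w.
Position 3: Karan has s, Irneku has r. In Irneku, r can only continue *s, so the proto-segment is *s.
Position 1: Karan has d, Irneku has z. Karan preserves d here (none of its changes turn any other segment into d), so the proto-segment is *d.
Continuing position by position gives *dasuwu; check it forward:
Karan: *dasuwu
  dasuwu (rule 1 does not apply)
  dasuwu → desuwu   [vowel merger]
  desuwu → desuvu   [unconditioned shift]
  giving Karan desuvu.
Irneku: *dasuwu > zasuwu > zaruwu  (by unconditioned shift, rhotacism)
*dasuwu is the unique common source.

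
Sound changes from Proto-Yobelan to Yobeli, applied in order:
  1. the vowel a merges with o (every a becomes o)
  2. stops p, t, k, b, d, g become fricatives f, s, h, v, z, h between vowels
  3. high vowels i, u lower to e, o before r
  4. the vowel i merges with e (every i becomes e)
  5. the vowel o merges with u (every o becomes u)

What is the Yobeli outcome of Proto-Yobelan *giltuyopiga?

Yobeli: *giltuyopiga
  giltuyopiga → giltuyopigo   [vowel merger]
  giltuyopigo → giltuyofiho   [intervocalic lenition]
  giltuyofiho (rule 3 does not apply)
  giltuyofiho → geltuyofeho   [vowel merger]
  geltuyofeho → geltuyufehu   [vowel merger]
  giving Yobeli geltuyufehu.

geltuyufehu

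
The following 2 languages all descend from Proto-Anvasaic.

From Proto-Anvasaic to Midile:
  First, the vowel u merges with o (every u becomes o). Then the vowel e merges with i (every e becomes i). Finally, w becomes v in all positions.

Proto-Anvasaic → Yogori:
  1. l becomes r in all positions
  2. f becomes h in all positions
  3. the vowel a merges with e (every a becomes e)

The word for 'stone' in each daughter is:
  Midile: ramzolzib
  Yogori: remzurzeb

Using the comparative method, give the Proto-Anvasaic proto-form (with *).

*ramzulzeb

Position 6: Midile has l, Yogori has r. Midile preserves l here (none of its changes turn any other segment into l), so the proto-segment is *l.
Position 8: Midile has i, Yogori has e. Taking the neighbouring segments as reconstructed: Midile i could go back to *e or *i; Yogori e could go back to *a or *e — the one source consistent with every daughter is *e.
This points to *ramzulzeb. Verify forward in each daughter:
Midile: start from *ramzulzeb.
  rule 1 (vowel merger): ramzulzeb → ramzolzeb
  rule 2 (vowel merger): ramzolzeb → ramzolzib
  rule 3: no change — ramzolzib
  ⇒ Midile ramzolzib
Yogori: *ramzulzeb
  ramzulzeb → ramzurzeb   [unconditioned shift]
  ramzurzeb (rule 2 does not apply)
  ramzurzeb → remzurzeb   [vowel merger]
  giving Yogori remzurzeb.
No other proto-form is consistent with every reflex, so the reconstruction is *ramzulzeb.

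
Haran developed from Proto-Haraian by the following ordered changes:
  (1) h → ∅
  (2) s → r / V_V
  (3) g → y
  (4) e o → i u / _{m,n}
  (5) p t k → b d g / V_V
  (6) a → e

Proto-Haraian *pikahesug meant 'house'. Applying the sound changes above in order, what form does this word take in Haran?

Haran: start from *pikahesug.
  rule 1 (h-loss): pikahesug → pikaesug
  rule 2 (rhotacism): pikaesug → pikaerug
  rule 3 (unconditioned shift): pikaerug → pikaeruy
  rule 4: no change — pikaeruy
  rule 5 (intervocalic voicing): pikaeruy → pigaeruy
  rule 6 (vowel merger): pigaeruy → pigeeruy
  ⇒ Haran pigeeruy

pigeeruy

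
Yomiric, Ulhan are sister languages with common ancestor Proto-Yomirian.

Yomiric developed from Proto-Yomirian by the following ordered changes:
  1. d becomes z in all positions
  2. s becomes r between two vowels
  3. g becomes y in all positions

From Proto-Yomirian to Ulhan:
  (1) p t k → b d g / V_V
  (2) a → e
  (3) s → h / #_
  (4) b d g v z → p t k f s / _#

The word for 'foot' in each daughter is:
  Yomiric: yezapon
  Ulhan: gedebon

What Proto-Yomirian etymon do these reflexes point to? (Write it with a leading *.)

Position 4: Yomiric has a, Ulhan has e. Yomiric preserves a here (none of its changes turn any other segment into a), so the proto-segment is *a.
Position 1: Yomiric has y, Ulhan has g. Taking the neighbouring segments as reconstructed: Yomiric y could go back to *g or *y; Ulhan g can only go back to *g — the one source consistent with every daughter is *g.
Position 5: Yomiric has p, Ulhan has b. Yomiric preserves p here (none of its changes turn any other segment into p), so the proto-segment is *p.
Verify the candidate proto-form against each daughter:
Yomiric: start from *gedapon.
  rule 1 (unconditioned shift): gedapon → gezapon
  rule 2: no change — gezapon
  rule 3 (unconditioned shift): gezapon → yezapon
  ⇒ Yomiric yezapon
Ulhan: *gedapon > gedabon > gedebon  (by intervocalic voicing, vowel merger)
*gedapon is the unique common source.

*gedapon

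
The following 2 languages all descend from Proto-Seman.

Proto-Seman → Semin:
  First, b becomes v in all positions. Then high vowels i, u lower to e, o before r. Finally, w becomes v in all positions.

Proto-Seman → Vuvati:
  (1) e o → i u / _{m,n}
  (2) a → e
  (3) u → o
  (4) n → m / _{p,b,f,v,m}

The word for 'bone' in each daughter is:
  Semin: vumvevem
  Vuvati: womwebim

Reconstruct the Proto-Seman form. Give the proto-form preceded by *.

*wumwebem

Position 6: Semin has v, Vuvati has b. Vuvati preserves b here (none of its changes turn any other segment into b), so the proto-segment is *b.
Position 1: Semin has v, Vuvati has w. Vuvati preserves w here (none of its changes turn any other segment into w), so the proto-segment is *w.
This points to *wumwebem. Verify forward in each daughter:
Semin: start from *wumwebem.
  rule 1 (unconditioned shift): wumwebem → wumwevem
  rule 2: no change — wumwevem
  rule 3 (unconditioned shift): wumwevem → vumvevem
  ⇒ Semin vumvevem
Vuvati: start from *wumwebem.
  rule 1 (pre-nasal raising): wumwebem → wumwebim
  rule 2: no change — wumwebim
  rule 3 (vowel merger): wumwebim → womwebim
  rule 4: no change — womwebim
  ⇒ Vuvati womwebim
No other proto-form is consistent with every reflex, so the reconstruction is *wumwebem.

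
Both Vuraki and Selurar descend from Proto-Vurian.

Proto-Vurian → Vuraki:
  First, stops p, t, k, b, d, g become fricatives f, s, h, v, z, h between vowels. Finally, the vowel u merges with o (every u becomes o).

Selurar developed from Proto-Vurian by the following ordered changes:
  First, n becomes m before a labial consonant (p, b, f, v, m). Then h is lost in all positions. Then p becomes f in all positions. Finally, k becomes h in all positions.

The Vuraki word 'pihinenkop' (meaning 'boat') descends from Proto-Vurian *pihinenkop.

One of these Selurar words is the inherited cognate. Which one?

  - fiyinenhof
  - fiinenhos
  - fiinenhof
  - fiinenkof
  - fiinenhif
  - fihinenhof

Selurar: start from *pihinenkop.
  rule 1: no change — pihinenkop
  rule 2 (h-loss): pihinenkop → piinenkop
  rule 3 (unconditioned shift): piinenkop → fiinenkof
  rule 4 (unconditioned shift): fiinenkof → fiinenhof
  ⇒ Selurar fiinenhof

fiinenhof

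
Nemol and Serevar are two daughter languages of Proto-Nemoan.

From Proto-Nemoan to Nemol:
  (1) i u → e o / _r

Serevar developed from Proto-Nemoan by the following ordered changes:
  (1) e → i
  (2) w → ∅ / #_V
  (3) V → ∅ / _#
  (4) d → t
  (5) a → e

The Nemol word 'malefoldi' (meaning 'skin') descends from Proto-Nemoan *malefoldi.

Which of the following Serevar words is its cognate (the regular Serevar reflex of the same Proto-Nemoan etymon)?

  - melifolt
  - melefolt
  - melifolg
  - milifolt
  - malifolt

Serevar: *malefoldi > malifoldi > malifold > malifolt > melifolt  (by vowel merger, apocope, unconditioned shift, vowel merger)
Only 'melifolt' matches the regular Serevar development of *malefoldi.

melifolt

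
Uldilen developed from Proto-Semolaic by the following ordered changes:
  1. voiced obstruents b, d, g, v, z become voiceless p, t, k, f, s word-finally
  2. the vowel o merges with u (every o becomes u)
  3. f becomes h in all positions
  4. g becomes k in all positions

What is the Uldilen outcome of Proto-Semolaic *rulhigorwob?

rulhikurwup

Uldilen: *rulhigorwob
  rulhigorwob → rulhigorwop   [final devoicing]
  rulhigorwop → rulhigurwup   [vowel merger]
  rulhigurwup (rule 3 does not apply)
  rulhigurwup → rulhikurwup   [unconditioned shift]
  giving Uldilen rulhikurwup.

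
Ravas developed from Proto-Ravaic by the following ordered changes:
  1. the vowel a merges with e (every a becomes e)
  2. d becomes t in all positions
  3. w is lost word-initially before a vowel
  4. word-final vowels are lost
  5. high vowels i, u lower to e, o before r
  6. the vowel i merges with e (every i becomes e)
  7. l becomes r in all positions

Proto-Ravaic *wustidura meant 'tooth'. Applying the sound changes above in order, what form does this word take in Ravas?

Ravas: start from *wustidura.
  rule 1 (vowel merger): wustidura → wustidure
  rule 2 (unconditioned shift): wustidure → wustiture
  rule 3 (glide loss): wustiture → ustiture
  rule 4 (apocope): ustiture → ustitur
  rule 5 (pre-rhotic lowering): ustitur → ustitor
  rule 6 (vowel merger): ustitor → ustetor
  rule 7: no change — ustetor
  ⇒ Ravas ustetor

ustetor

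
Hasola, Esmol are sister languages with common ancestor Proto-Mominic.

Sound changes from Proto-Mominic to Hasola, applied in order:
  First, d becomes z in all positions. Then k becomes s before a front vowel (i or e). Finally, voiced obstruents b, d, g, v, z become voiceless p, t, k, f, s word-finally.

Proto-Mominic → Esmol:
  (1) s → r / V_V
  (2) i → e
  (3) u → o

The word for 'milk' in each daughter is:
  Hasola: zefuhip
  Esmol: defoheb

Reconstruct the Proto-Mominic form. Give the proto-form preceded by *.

*defuhib

Position 4: Hasola has u, Esmol has o. Hasola preserves u here (none of its changes turn any other segment into u), so the proto-segment is *u.
Position 6: Hasola has i, Esmol has e. Hasola preserves i here (none of its changes turn any other segment into i), so the proto-segment is *i.
Verify the candidate proto-form against each daughter:
Hasola: *defuhib
  defuhib → zefuhib   [unconditioned shift]
  zefuhib (rule 2 does not apply)
  zefuhib → zefuhip   [final devoicing]
  giving Hasola zefuhip.
Esmol: *defuhib > defuheb > defoheb  (by vowel merger, vowel merger)
Only *defuhib yields all of Hasola zefuhip, Esmol defoheb.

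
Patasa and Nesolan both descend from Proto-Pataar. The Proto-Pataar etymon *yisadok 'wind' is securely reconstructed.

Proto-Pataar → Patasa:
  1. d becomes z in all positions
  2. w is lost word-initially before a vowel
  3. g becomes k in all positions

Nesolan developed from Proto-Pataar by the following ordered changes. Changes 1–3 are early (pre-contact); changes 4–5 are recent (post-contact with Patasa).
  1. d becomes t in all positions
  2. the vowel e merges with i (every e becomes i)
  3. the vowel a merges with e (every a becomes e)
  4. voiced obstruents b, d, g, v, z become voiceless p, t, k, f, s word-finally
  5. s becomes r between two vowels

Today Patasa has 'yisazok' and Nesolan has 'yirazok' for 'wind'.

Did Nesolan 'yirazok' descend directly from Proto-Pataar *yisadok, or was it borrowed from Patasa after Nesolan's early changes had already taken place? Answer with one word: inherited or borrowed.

If inherited, *yisadok would pass through all of Nesolan's changes:
Nesolan: start from *yisadok.
  rule 1 (unconditioned shift): yisadok → yisatok
  rule 2: no change — yisatok
  rule 3 (vowel merger): yisatok → yisetok
  rule 4: no change — yisetok
  rule 5 (rhotacism): yisetok → yiretok
  ⇒ Nesolan yiretok
If borrowed from Patasa 'yisazok' after the early changes, it would undergo only the recent ones:
  rule 4 (final devoicing): no change (yisazok)
  rule 5 (rhotacism): yisazok → yirazok
  ⇒ as a loan: yirazok
Nesolan 'yirazok' matches the loan outcome 'yirazok', not the inherited 'yiretok' — it skipped the early Nesolan changes, so it was borrowed from Patasa.

borrowed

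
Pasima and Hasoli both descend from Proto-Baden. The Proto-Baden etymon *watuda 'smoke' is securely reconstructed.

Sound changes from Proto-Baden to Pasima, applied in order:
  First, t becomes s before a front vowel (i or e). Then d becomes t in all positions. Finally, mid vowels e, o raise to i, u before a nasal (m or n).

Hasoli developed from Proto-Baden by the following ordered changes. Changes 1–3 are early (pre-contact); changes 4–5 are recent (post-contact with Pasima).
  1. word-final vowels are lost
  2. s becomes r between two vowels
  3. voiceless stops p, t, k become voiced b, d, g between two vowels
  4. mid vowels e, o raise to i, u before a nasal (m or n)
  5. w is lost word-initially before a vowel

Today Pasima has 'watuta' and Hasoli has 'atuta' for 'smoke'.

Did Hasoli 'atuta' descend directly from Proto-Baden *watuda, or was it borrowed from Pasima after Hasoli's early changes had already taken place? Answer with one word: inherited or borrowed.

If inherited, *watuda would pass through all of Hasoli's changes:
Hasoli: *watuda > watud > wadud > adud  (by apocope, intervocalic voicing, glide loss)
If borrowed from Pasima 'watuta' after the early changes, it would undergo only the recent ones:
  rule 4 (pre-nasal raising): no change (watuta)
  rule 5 (glide loss): watuta → atuta
  ⇒ as a loan: atuta
Hasoli 'atuta' matches the loan outcome 'atuta', not the inherited 'adud' — it skipped the early Hasoli changes, so it was borrowed from Pasima.

borrowed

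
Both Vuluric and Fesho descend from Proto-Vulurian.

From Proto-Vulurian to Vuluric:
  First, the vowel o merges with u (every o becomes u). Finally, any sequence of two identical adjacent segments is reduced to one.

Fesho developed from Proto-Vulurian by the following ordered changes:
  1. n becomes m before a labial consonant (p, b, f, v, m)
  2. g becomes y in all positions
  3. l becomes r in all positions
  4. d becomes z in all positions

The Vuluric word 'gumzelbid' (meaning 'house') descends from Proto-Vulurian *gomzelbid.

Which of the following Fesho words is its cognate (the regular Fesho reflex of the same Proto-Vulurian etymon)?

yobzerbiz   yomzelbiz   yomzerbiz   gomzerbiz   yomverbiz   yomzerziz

yomzerbiz

Fesho: start from *gomzelbid.
  rule 1: no change — gomzelbid
  rule 2 (unconditioned shift): gomzelbid → yomzelbid
  rule 3 (unconditioned shift): yomzelbid → yomzerbid
  rule 4 (unconditioned shift): yomzerbid → yomzerbiz
  ⇒ Fesho yomzerbiz
Among the options, 'yomzerbiz' alone shows every Fesho change applied in order.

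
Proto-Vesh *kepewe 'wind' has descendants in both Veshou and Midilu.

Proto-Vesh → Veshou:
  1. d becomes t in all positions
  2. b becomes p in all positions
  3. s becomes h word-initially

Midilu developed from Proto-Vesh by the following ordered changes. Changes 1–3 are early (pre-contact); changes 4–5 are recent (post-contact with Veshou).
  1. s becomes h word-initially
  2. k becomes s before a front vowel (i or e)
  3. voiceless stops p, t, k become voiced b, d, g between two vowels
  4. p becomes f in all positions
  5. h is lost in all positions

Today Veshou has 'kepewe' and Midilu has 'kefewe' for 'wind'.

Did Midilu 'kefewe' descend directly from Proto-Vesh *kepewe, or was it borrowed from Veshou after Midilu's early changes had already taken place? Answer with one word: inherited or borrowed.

If inherited, *kepewe would pass through all of Midilu's changes:
Midilu: *kepewe
  kepewe (rule 1 does not apply)
  kepewe → sepewe   [palatalisation]
  sepewe → sebewe   [intervocalic voicing]
  sebewe (rule 4 does not apply)
  sebewe (rule 5 does not apply)
  giving Midilu sebewe.
If borrowed from Veshou 'kepewe' after the early changes, it would undergo only the recent ones:
  rule 4 (unconditioned shift): kepewe → kefewe
  rule 5 (h-loss): no change (kefewe)
  ⇒ as a loan: kefewe
Midilu 'kefewe' matches the loan outcome 'kefewe', not the inherited 'sebewe' — it skipped the early Midilu changes, so it was borrowed from Veshou.

borrowed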